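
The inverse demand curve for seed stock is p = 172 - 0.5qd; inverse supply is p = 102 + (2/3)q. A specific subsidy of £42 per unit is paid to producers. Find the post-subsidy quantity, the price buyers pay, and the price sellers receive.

q' = 96; buyers pay £124; sellers receive £166

Pre-subsidy: 172 - 0.5q = 102 + (2/3)q gives q* = 60 and p* = 142.
With the subsidy, sellers receive ps = pb + 42 for each unit, where pb is the price buyers pay.
On the curves, pb = 172 - 0.5q and ps = 102 + (2/3)q; the wedge ps − pb = 42 gives 102 + (2/3)q − (172 - 0.5q) = 42, so q' = 96.
Then pb = 172 − 0.5·96 = 124 and ps = 102 + (2/3)·96 = 166.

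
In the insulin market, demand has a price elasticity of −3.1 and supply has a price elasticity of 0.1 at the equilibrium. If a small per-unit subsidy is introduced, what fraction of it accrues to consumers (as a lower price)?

For a small subsidy around the equilibrium, the benefit split depends on the relative slopes, which at a point are proportional to the elasticities.
Buyer share = εs/(εs + |εd|) = 0.1/(0.1 + 3.1) = 0.03125; seller share = |εd|/(εs + |εd|) = 0.96875.

Consumer share = 0.03125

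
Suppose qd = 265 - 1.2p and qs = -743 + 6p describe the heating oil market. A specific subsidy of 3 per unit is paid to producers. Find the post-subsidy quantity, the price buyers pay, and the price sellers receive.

Pre-subsidy: 265 - 1.2p = -743 + 6p gives p* = 140, q* = 97.
With the subsidy, sellers receive ps = pb + 3 for each unit, where pb is the price buyers pay.
Supply in terms of pb becomes qs = -743 + 6(pb + 3) = -725 + 6pb. Setting this equal to demand: 265 - 1.2pb = -725 + 6pb, so pb = 137.5.
Sellers receive ps = 137.5 + 3 = 140.5; q' = 265 − 1.2·137.5 = 100.

q' = 100; buyers pay 137.5; sellers receive 140.5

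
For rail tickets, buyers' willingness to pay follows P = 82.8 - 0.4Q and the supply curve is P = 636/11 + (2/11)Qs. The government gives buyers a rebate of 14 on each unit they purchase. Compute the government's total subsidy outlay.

Pre-subsidy: 82.8 - 0.4Q = 636/11 + (2/11)Q gives Q* = 42.9375 and P* = 65.625.
With the rebate, buyers effectively pay Pb = Ps − 14, where Ps is the price sellers receive.
On the curves, Pb = 82.8 - 0.4Q and Ps = 636/11 + (2/11)Q; the wedge Ps − Pb = 14 gives 636/11 + (2/11)Q − (82.8 - 0.4Q) = 14, so Q' = 67.
Then Pb = 82.8 − 0.4·67 = 56 and Ps = 636/11 + (2/11)·67 = 70.
Government outlay = subsidy × quantity = 14 × 67 = 938.

Government cost = 938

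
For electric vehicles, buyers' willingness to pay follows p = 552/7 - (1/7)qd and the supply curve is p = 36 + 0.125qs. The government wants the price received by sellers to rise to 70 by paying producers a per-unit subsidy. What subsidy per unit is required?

Required subsidy s = 30 per unit

At a seller price of 70, quantity supplied is -288 + 8·70 = 272.
Buyers absorb 272 only when they pay pb = 552/7 − (1/7)·272 = 40.
s = ps − pb = 70 − 40 = 30.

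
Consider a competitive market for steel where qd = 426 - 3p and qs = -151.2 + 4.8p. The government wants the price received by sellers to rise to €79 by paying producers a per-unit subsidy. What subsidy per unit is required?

At a seller price of 79, quantity supplied is -151.2 + 4.8·79 = 228.
Buyers absorb 228 only when they pay pb with 426 − 3·pb = 228, i.e. pb = 66.
s = ps − pb = 79 − 66 = 13.

Required subsidy s = €13 per unit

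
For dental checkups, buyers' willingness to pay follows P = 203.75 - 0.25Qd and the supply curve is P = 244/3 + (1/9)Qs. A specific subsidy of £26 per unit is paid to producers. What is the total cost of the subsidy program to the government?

Pre-subsidy: 203.75 - 0.25Q = 244/3 + (1/9)Q gives Q* = 339 and P* = 119.
With the subsidy, sellers receive Ps = Pb + 26 for each unit, where Pb is the price buyers pay.
On the curves, Pb = 203.75 - 0.25Q and Ps = 244/3 + (1/9)Q; the wedge Ps − Pb = 26 gives 244/3 + (1/9)Q − (203.75 - 0.25Q) = 26, so Q' = 411.
Then Pb = 203.75 − 0.25·411 = 101 and Ps = 244/3 + (1/9)·411 = 127.
Government outlay = subsidy × quantity = 26 × 411 = 10686.

Government cost = £10686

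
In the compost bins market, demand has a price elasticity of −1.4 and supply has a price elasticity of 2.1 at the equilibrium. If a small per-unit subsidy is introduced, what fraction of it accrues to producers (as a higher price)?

For a small subsidy around the equilibrium, the benefit split depends on the relative slopes, which at a point are proportional to the elasticities.
Buyer share = εs/(εs + |εd|) = 2.1/(2.1 + 1.4) = 0.6; seller share = |εd|/(εs + |εd|) = 0.4.
So producers capture 0.4 of the subsidy.

Producer share = 0.4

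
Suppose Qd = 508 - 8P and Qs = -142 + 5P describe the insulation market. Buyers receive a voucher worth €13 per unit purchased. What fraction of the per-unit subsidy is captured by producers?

Pre-subsidy: 508 - 8P = -142 + 5P gives P* = 50, Q* = 108.
With the rebate, buyers effectively pay Pb = Ps − 13, where Ps is the price sellers receive.
Demand in terms of Ps becomes Qd = 508 − 8(Ps − 13) = 612 - 8Ps. Setting this equal to supply: 612 - 8Ps = -142 + 5Ps, so Ps = 58.
Buyers pay Pb = 58 − 13 = 45; Q' = -142 + 5·58 = 148.
Buyers' price falls by P* − Pb = 50 − 45 = 5; sellers' price rises by Ps − P* = 58 − 50 = 8.
So producers capture 8/13 = 8/13 of each unit of subsidy.

Producer share = 8/13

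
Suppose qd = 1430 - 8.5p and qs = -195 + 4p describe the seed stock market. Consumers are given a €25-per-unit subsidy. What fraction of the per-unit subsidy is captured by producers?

Pre-subsidy: 1430 - 8.5p = -195 + 4p gives p* = 130, q* = 325.
With the rebate, buyers effectively pay pb = ps − 25, where ps is the price sellers receive.
Demand in terms of ps becomes qd = 1430 − 8.5(ps − 25) = 1642.5 - 8.5ps. Setting this equal to supply: 1642.5 - 8.5ps = -195 + 4ps, so ps = 147.
Buyers pay pb = 147 − 25 = 122; q' = -195 + 4·147 = 393.
Buyers' price falls by p* − pb = 130 − 122 = 8; sellers' price rises by ps − p* = 147 − 130 = 17.
So producers capture 17/25 = 0.68 of each unit of subsidy.

Producer share = 0.68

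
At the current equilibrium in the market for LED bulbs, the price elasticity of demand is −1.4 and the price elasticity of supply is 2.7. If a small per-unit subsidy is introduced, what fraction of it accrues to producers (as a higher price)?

Producer share = 14/41

For a small subsidy around the equilibrium, the benefit split depends on the relative slopes, which at a point are proportional to the elasticities.
Buyer share = εs/(εs + |εd|) = 2.7/(2.7 + 1.4) = 27/41; seller share = |εd|/(εs + |εd|) = 14/41.
So producers capture 14/41 of the subsidy.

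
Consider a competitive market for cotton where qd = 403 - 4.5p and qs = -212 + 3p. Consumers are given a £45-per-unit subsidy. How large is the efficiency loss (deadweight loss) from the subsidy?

Pre-subsidy: 403 - 4.5p = -212 + 3p gives p* = 82, q* = 34.
With the rebate, buyers effectively pay pb = ps − 45, where ps is the price sellers receive.
Demand in terms of ps becomes qd = 403 − 4.5(ps − 45) = 605.5 - 4.5ps. Setting this equal to supply: 605.5 - 4.5ps = -212 + 3ps, so ps = 109.
Buyers pay pb = 109 − 45 = 64; q' = -212 + 3·109 = 115.
The subsidy expands output by 115 − 34 = 81 past the efficient level; on those units the gap between marginal cost and willingness to pay runs from 0 up to 45.
DWL = ½ × 45 × 81 = 1822.5.

Deadweight loss = £1822.5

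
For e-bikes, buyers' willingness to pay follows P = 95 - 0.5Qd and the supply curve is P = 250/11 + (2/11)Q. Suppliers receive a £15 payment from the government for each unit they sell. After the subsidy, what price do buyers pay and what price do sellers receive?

Buyers pay £31; sellers receive £46

Pre-subsidy: 95 - 0.5Q = 250/11 + (2/11)Q gives Q* = 106 and P* = 42.
With the subsidy, sellers receive Ps = Pb + 15 for each unit, where Pb is the price buyers pay.
On the curves, Pb = 95 - 0.5Q and Ps = 250/11 + (2/11)Q; the wedge Ps − Pb = 15 gives 250/11 + (2/11)Q − (95 - 0.5Q) = 15, so Q' = 128.
Then Pb = 95 − 0.5·128 = 31 and Ps = 250/11 + (2/11)·128 = 46.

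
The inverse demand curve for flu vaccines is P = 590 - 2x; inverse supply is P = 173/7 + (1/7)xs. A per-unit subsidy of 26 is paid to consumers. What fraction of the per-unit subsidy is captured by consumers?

Pre-subsidy: 590 - 2x = 173/7 + (1/7)x gives x* = 263.8 and P* = 62.4.
With the rebate, buyers effectively pay Pb = Ps − 26, where Ps is the price sellers receive.
On the curves, Pb = 590 - 2x and Ps = 173/7 + (1/7)x; the wedge Ps − Pb = 26 gives 173/7 + (1/7)x − (590 - 2x) = 26, so x' = 4139/15.
Then Pb = 590 − 2·(4139/15) = 572/15 and Ps = 173/7 + (1/7)·(4139/15) = 962/15.
Buyers' price falls by P* − Pb = 62.4 − 572/15 = 364/15; sellers' price rises by Ps − P* = 962/15 − 62.4 = 26/15.
So consumers capture (364/15)/26 = 14/15 of each unit of subsidy.

Consumer share = 14/15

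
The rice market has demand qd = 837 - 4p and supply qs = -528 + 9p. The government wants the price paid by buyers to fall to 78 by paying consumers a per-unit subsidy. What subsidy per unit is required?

At a buyer price of 78, quantity demanded is 837 − 4·78 = 525.
Sellers supply 525 only when they receive ps with -528 + 9·ps = 525, i.e. ps = 117.
s = ps − pb = 117 − 78 = 39.

Required subsidy s = 39 per unit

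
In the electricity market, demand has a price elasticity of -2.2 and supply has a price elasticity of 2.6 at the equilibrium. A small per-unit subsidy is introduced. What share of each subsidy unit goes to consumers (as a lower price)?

Consumer share = 13/24

For a small subsidy around the equilibrium, the benefit split depends on the relative slopes, which at a point are proportional to the elasticities.
Buyer share = εs/(εs + |εd|) = 2.6/(2.6 + 2.2) = 13/24; seller share = |εd|/(εs + |εd|) = 11/24.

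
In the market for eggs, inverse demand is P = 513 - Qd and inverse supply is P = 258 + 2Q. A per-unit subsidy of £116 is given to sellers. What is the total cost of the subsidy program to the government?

Pre-subsidy: 513 - Q = 258 + 2Q gives Q* = 85 and P* = 428.
With the subsidy, sellers receive Ps = Pb + 116 for each unit, where Pb is the price buyers pay.
On the curves, Pb = 513 - Q and Ps = 258 + 2Q; the wedge Ps − Pb = 116 gives 258 + 2Q − (513 - Q) = 116, so Q' = 371/3.
Then Pb = 513 − 1·(371/3) = 1168/3 and Ps = 258 + 2·(371/3) = 1516/3.
Government outlay = subsidy × quantity = 116 × 371/3 = 43036/3.

Government cost = 43036/3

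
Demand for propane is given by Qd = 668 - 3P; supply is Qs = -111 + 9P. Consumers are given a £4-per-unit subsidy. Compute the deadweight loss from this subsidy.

Deadweight loss = £18

Pre-subsidy: 668 - 3P = -111 + 9P gives P* = 779/12, Q* = 473.25.
With the rebate, buyers effectively pay Pb = Ps − 4, where Ps is the price sellers receive.
Demand in terms of Ps becomes Qd = 668 − 3(Ps − 4) = 680 - 3Ps. Setting this equal to supply: 680 - 3Ps = -111 + 9Ps, so Ps = 791/12.
Buyers pay Pb = 791/12 − 4 = 743/12; Q' = -111 + 9·(791/12) = 482.25.
The subsidy expands output by 482.25 − 473.25 = 9 past the efficient level; on those units the gap between marginal cost and willingness to pay runs from 0 up to 4.
DWL = ½ × 4 × 9 = 18.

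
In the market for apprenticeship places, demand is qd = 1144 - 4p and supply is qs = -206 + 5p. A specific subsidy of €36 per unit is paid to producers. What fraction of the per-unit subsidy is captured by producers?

Producer share = 4/9

Pre-subsidy: 1144 - 4p = -206 + 5p gives p* = 150, q* = 544.
With the subsidy, sellers receive ps = pb + 36 for each unit, where pb is the price buyers pay.
Supply in terms of pb becomes qs = -206 + 5(pb + 36) = -26 + 5pb. Setting this equal to demand: 1144 - 4pb = -26 + 5pb, so pb = 130.
Sellers receive ps = 130 + 36 = 166; q' = 1144 − 4·130 = 624.
Buyers' price falls by p* − pb = 150 − 130 = 20; sellers' price rises by ps − p* = 166 − 150 = 16.
So producers capture 16/36 = 4/9 of each unit of subsidy.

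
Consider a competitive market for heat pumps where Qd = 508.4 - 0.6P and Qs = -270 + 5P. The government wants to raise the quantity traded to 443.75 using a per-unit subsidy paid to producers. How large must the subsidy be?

At Q = 443.75, invert demand for the buyer price: Pb = (508.4 − 443.75)/0.6 = 107.75; invert supply for the seller price: Ps = (443.75 − (-270))/5 = 142.75.
The subsidy must fill the gap: s = Ps − Pb = 142.75 − 107.75 = 35.

Required subsidy s = 35 per unit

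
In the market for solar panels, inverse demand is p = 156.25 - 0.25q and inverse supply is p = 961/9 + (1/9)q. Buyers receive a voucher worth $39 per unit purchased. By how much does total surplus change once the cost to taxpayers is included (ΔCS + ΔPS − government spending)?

Net change in total surplus = -$2106

Pre-subsidy: 156.25 - 0.25q = 961/9 + (1/9)q gives q* = 137 and p* = 122.
With the rebate, buyers effectively pay pb = ps − 39, where ps is the price sellers receive.
On the curves, pb = 156.25 - 0.25q and ps = 961/9 + (1/9)q; the wedge ps − pb = 39 gives 961/9 + (1/9)q − (156.25 - 0.25q) = 39, so q' = 245.
Then pb = 156.25 − 0.25·245 = 95 and ps = 961/9 + (1/9)·245 = 134.
ΔCS = ½(137 + 245)(122 − 95) = 5157; ΔPS = ½(137 + 245)(134 − 122) = 2292.
Government spending = 39 × 245 = 9555.
Net change = 5157 + 2292 − 9555 = -2106. The loss equals the DWL triangle ½·39·108.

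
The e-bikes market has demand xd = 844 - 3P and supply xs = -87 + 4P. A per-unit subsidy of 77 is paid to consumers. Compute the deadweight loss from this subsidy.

Deadweight loss = 5082

Pre-subsidy: 844 - 3P = -87 + 4P gives P* = 133, x* = 445.
With the rebate, buyers effectively pay Pb = Ps − 77, where Ps is the price sellers receive.
Demand in terms of Ps becomes xd = 844 − 3(Ps − 77) = 1075 - 3Ps. Setting this equal to supply: 1075 - 3Ps = -87 + 4Ps, so Ps = 166.
Buyers pay Pb = 166 − 77 = 89; x' = -87 + 4·166 = 577.
The subsidy expands output by 577 − 445 = 132 past the efficient level; on those units the gap between marginal cost and willingness to pay runs from 0 up to 77.
DWL = ½ × 77 × 132 = 5082.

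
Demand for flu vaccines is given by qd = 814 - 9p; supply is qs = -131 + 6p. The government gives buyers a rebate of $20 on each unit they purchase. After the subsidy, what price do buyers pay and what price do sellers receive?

Pre-subsidy: 814 - 9p = -131 + 6p gives p* = 63, q* = 247.
With the rebate, buyers effectively pay pb = ps − 20, where ps is the price sellers receive.
Demand in terms of ps becomes qd = 814 − 9(ps − 20) = 994 - 9ps. Setting this equal to supply: 994 - 9ps = -131 + 6ps, so ps = 75.
Buyers pay pb = 75 − 20 = 55; q' = -131 + 6·75 = 319.

Buyers pay $55; sellers receive $75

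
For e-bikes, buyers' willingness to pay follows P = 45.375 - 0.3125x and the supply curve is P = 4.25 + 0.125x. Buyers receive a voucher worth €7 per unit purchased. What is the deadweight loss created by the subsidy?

Pre-subsidy: 45.375 - 0.3125x = 4.25 + 0.125x gives x* = 94 and P* = 16.
With the rebate, buyers effectively pay Pb = Ps − 7, where Ps is the price sellers receive.
On the curves, Pb = 45.375 - 0.3125x and Ps = 4.25 + 0.125x; the wedge Ps − Pb = 7 gives 4.25 + 0.125x − (45.375 - 0.3125x) = 7, so x' = 110.
Then Pb = 45.375 − 0.3125·110 = 11 and Ps = 4.25 + 0.125·110 = 18.
The subsidy expands output by 110 − 94 = 16 past the efficient level; on those units the gap between marginal cost and willingness to pay runs from 0 up to 7.
DWL = ½ × 7 × 16 = 56.

Deadweight loss = €56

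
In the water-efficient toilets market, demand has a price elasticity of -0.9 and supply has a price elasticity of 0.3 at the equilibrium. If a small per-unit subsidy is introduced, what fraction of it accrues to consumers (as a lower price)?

For a small subsidy around the equilibrium, the benefit split depends on the relative slopes, which at a point are proportional to the elasticities.
Buyer share = εs/(εs + |εd|) = 0.3/(0.3 + 0.9) = 0.25; seller share = |εd|/(εs + |εd|) = 0.75.

Consumer share = 0.25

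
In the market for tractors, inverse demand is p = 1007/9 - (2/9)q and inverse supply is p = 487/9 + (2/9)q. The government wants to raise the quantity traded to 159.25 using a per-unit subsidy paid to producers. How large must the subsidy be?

At q = 159.25, from the demand curve buyers pay pb = 1007/9 − (2/9)·159.25 = 76.5; from the supply curve sellers need ps = 487/9 + (2/9)·159.25 = 89.5.
The subsidy must fill the gap: s = ps − pb = 89.5 − 76.5 = 13.

Required subsidy s = 13 per unit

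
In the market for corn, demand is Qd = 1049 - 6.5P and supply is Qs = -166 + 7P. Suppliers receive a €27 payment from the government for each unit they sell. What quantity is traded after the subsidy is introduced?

Q' = 555

Pre-subsidy: 1049 - 6.5P = -166 + 7P gives P* = 90, Q* = 464.
With the subsidy, sellers receive Ps = Pb + 27 for each unit, where Pb is the price buyers pay.
Supply in terms of Pb becomes Qs = -166 + 7(Pb + 27) = 23 + 7Pb. Setting this equal to demand: 1049 - 6.5Pb = 23 + 7Pb, so Pb = 76.
Sellers receive Ps = 76 + 27 = 103; Q' = 1049 − 6.5·76 = 555.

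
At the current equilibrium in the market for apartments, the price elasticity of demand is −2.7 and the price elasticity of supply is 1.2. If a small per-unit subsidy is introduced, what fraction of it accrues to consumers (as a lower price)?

Consumer share = 4/13

For a small subsidy around the equilibrium, the benefit split depends on the relative slopes, which at a point are proportional to the elasticities.
Buyer share = εs/(εs + |εd|) = 1.2/(1.2 + 2.7) = 4/13; seller share = |εd|/(εs + |εd|) = 9/13.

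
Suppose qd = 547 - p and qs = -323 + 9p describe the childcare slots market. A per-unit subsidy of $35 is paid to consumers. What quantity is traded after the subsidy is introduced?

q' = 491.5

Pre-subsidy: 547 - p = -323 + 9p gives p* = 87, q* = 460.
With the rebate, buyers effectively pay pb = ps − 35, where ps is the price sellers receive.
Demand in terms of ps becomes qd = 547 − 1(ps − 35) = 582 - ps. Setting this equal to supply: 582 - ps = -323 + 9ps, so ps = 90.5.
Buyers pay pb = 90.5 − 35 = 55.5; q' = -323 + 9·90.5 = 491.5.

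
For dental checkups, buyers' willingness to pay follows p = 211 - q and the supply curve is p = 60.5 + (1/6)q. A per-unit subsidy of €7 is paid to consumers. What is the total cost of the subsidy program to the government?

Pre-subsidy: 211 - q = 60.5 + (1/6)q gives q* = 129 and p* = 82.
With the rebate, buyers effectively pay pb = ps − 7, where ps is the price sellers receive.
On the curves, pb = 211 - q and ps = 60.5 + (1/6)q; the wedge ps − pb = 7 gives 60.5 + (1/6)q − (211 - q) = 7, so q' = 135.
Then pb = 211 − 1·135 = 76 and ps = 60.5 + (1/6)·135 = 83.
Government outlay = subsidy × quantity = 7 × 135 = 945.

Government cost = €945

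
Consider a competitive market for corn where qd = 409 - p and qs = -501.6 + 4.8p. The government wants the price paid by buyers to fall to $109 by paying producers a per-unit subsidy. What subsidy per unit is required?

Required subsidy s = $58 per unit

At a buyer price of 109, quantity demanded is 409 − 1·109 = 300.
Sellers supply 300 only when they receive ps with -501.6 + 4.8·ps = 300, i.e. ps = 167.
s = ps − pb = 167 − 109 = 58.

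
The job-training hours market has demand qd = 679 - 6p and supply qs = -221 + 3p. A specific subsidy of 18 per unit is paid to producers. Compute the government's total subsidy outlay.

Pre-subsidy: 679 - 6p = -221 + 3p gives p* = 100, q* = 79.
With the subsidy, sellers receive ps = pb + 18 for each unit, where pb is the price buyers pay.
Supply in terms of pb becomes qs = -221 + 3(pb + 18) = -167 + 3pb. Setting this equal to demand: 679 - 6pb = -167 + 3pb, so pb = 94.
Sellers receive ps = 94 + 18 = 112; q' = 679 − 6·94 = 115.
Government outlay = subsidy × quantity = 18 × 115 = 2070.

Government cost = 2070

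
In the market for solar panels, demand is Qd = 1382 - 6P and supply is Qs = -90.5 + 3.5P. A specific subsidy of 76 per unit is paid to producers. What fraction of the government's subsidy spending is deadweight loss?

DWL / government spending = 21/155

Pre-subsidy: 1382 - 6P = -90.5 + 3.5P gives P* = 155, Q* = 452.
With the subsidy, sellers receive Ps = Pb + 76 for each unit, where Pb is the price buyers pay.
Supply in terms of Pb becomes Qs = -90.5 + 3.5(Pb + 76) = 175.5 + 3.5Pb. Setting this equal to demand: 1382 - 6Pb = 175.5 + 3.5Pb, so Pb = 127.
Sellers receive Ps = 127 + 76 = 203; Q' = 1382 − 6·127 = 620.
ΔCS = ½(452 + 620)(155 − 127) = 15008; ΔPS = ½(452 + 620)(203 − 155) = 25728.
Government spending = 76 × 620 = 47120.
DWL = ½ × 76 × (620 − 452) = 6384; fraction = 6384 / 47120 = 21/155.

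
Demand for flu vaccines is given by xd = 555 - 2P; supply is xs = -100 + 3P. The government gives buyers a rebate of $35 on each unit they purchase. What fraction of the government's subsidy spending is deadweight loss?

Pre-subsidy: 555 - 2P = -100 + 3P gives P* = 131, x* = 293.
With the rebate, buyers effectively pay Pb = Ps − 35, where Ps is the price sellers receive.
Demand in terms of Ps becomes xd = 555 − 2(Ps − 35) = 625 - 2Ps. Setting this equal to supply: 625 - 2Ps = -100 + 3Ps, so Ps = 145.
Buyers pay Pb = 145 − 35 = 110; x' = -100 + 3·145 = 335.
ΔCS = ½(293 + 335)(131 − 110) = 6594; ΔPS = ½(293 + 335)(145 − 131) = 4396.
Government spending = 35 × 335 = 11725.
DWL = ½ × 35 × (335 − 293) = 735; fraction = 735 / 11725 = 21/335.

DWL / government spending = 21/335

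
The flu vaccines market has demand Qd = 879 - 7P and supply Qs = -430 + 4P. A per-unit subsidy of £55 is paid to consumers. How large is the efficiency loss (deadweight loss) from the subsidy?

Pre-subsidy: 879 - 7P = -430 + 4P gives P* = 119, Q* = 46.
With the rebate, buyers effectively pay Pb = Ps − 55, where Ps is the price sellers receive.
Demand in terms of Ps becomes Qd = 879 − 7(Ps − 55) = 1264 - 7Ps. Setting this equal to supply: 1264 - 7Ps = -430 + 4Ps, so Ps = 154.
Buyers pay Pb = 154 − 55 = 99; Q' = -430 + 4·154 = 186.
The subsidy expands output by 186 − 46 = 140 past the efficient level; on those units the gap between marginal cost and willingness to pay runs from 0 up to 55.
DWL = ½ × 55 × 140 = 3850.

Deadweight loss = £3850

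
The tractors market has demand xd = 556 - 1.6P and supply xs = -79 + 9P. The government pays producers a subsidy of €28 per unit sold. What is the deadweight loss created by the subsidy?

Deadweight loss = 28224/53

Pre-subsidy: 556 - 1.6P = -79 + 9P gives P* = 3175/53, x* = 24388/53.
With the subsidy, sellers receive Ps = Pb + 28 for each unit, where Pb is the price buyers pay.
Supply in terms of Pb becomes xs = -79 + 9(Pb + 28) = 173 + 9Pb. Setting this equal to demand: 556 - 1.6Pb = 173 + 9Pb, so Pb = 1915/53.
Sellers receive Ps = 1915/53 + 28 = 3399/53; x' = 556 − 1.6·(1915/53) = 26404/53.
The subsidy expands output by 26404/53 − 24388/53 = 2016/53 past the efficient level; on those units the gap between marginal cost and willingness to pay runs from 0 up to 28.
DWL = ½ × 28 × 2016/53 = 28224/53.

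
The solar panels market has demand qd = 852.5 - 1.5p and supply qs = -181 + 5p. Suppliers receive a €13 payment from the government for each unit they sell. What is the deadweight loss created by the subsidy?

Pre-subsidy: 852.5 - 1.5p = -181 + 5p gives p* = 159, q* = 614.
With the subsidy, sellers receive ps = pb + 13 for each unit, where pb is the price buyers pay.
Supply in terms of pb becomes qs = -181 + 5(pb + 13) = -116 + 5pb. Setting this equal to demand: 852.5 - 1.5pb = -116 + 5pb, so pb = 149.
Sellers receive ps = 149 + 13 = 162; q' = 852.5 − 1.5·149 = 629.
The subsidy expands output by 629 − 614 = 15 past the efficient level; on those units the gap between marginal cost and willingness to pay runs from 0 up to 13.
DWL = ½ × 13 × 15 = 97.5.

Deadweight loss = €97.5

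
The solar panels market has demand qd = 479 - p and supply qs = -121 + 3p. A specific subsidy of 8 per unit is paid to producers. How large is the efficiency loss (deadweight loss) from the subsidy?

Pre-subsidy: 479 - p = -121 + 3p gives p* = 150, q* = 329.
With the subsidy, sellers receive ps = pb + 8 for each unit, where pb is the price buyers pay.
Supply in terms of pb becomes qs = -121 + 3(pb + 8) = -97 + 3pb. Setting this equal to demand: 479 - pb = -97 + 3pb, so pb = 144.
Sellers receive ps = 144 + 8 = 152; q' = 479 − 1·144 = 335.
The subsidy expands output by 335 − 329 = 6 past the efficient level; on those units the gap between marginal cost and willingness to pay runs from 0 up to 8.
DWL = ½ × 8 × 6 = 24.

Deadweight loss = 24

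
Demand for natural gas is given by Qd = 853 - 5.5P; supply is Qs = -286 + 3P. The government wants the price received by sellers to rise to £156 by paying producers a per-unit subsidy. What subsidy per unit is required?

Required subsidy s = £34 per unit

At a seller price of 156, quantity supplied is -286 + 3·156 = 182.
Buyers absorb 182 only when they pay Pb with 853 − 5.5·Pb = 182, i.e. Pb = 122.
s = Ps − Pb = 156 − 122 = 34.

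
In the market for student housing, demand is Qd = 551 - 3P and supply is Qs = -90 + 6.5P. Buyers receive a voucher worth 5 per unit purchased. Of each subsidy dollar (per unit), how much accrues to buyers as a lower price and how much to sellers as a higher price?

Buyers gain 65/19 per unit; sellers gain 30/19 per unit

Pre-subsidy: 551 - 3P = -90 + 6.5P gives P* = 1282/19, Q* = 6623/19.
With the rebate, buyers effectively pay Pb = Ps − 5, where Ps is the price sellers receive.
Demand in terms of Ps becomes Qd = 551 − 3(Ps − 5) = 566 - 3Ps. Setting this equal to supply: 566 - 3Ps = -90 + 6.5Ps, so Ps = 1312/19.
Buyers pay Pb = 1312/19 − 5 = 1217/19; Q' = -90 + 6.5·(1312/19) = 6818/19.
Buyers' price falls by P* − Pb = 1282/19 − 1217/19 = 65/19; sellers' price rises by Ps − P* = 1312/19 − 1282/19 = 30/19.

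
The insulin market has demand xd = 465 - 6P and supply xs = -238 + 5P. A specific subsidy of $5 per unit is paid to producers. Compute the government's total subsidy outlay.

Government cost = 5235/11

Pre-subsidy: 465 - 6P = -238 + 5P gives P* = 703/11, x* = 897/11.
With the subsidy, sellers receive Ps = Pb + 5 for each unit, where Pb is the price buyers pay.
Supply in terms of Pb becomes xs = -238 + 5(Pb + 5) = -213 + 5Pb. Setting this equal to demand: 465 - 6Pb = -213 + 5Pb, so Pb = 678/11.
Sellers receive Ps = 678/11 + 5 = 733/11; x' = 465 − 6·(678/11) = 1047/11.
Government outlay = subsidy × quantity = 5 × 1047/11 = 5235/11.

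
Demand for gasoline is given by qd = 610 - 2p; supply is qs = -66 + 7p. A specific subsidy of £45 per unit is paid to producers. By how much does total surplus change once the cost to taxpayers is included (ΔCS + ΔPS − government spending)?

Pre-subsidy: 610 - 2p = -66 + 7p gives p* = 676/9, q* = 4138/9.
With the subsidy, sellers receive ps = pb + 45 for each unit, where pb is the price buyers pay.
Supply in terms of pb becomes qs = -66 + 7(pb + 45) = 249 + 7pb. Setting this equal to demand: 610 - 2pb = 249 + 7pb, so pb = 361/9.
Sellers receive ps = 361/9 + 45 = 766/9; q' = 610 − 2·(361/9) = 4768/9.
ΔCS = ½(4138/9 + 4768/9)(676/9 − 361/9) = 155855/9; ΔPS = ½(4138/9 + 4768/9)(766/9 − 676/9) = 44530/9.
Government spending = 45 × 4768/9 = 23840.
Net change = 155855/9 + 44530/9 − 23840 = -1575. The loss equals the DWL triangle ½·45·70.

Net change in total surplus = -£1575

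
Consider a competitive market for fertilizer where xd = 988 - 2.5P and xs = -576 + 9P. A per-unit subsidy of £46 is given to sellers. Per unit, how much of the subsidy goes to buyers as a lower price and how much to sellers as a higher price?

Pre-subsidy: 988 - 2.5P = -576 + 9P gives P* = 136, x* = 648.
With the subsidy, sellers receive Ps = Pb + 46 for each unit, where Pb is the price buyers pay.
Supply in terms of Pb becomes xs = -576 + 9(Pb + 46) = -162 + 9Pb. Setting this equal to demand: 988 - 2.5Pb = -162 + 9Pb, so Pb = 100.
Sellers receive Ps = 100 + 46 = 146; x' = 988 − 2.5·100 = 738.
Buyers' price falls by P* − Pb = 136 − 100 = 36; sellers' price rises by Ps − P* = 146 − 136 = 10.

Buyers gain £36 per unit; sellers gain £10 per unit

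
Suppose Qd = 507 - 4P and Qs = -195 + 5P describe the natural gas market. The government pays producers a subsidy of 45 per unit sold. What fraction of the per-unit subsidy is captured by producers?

Producer share = 4/9

Pre-subsidy: 507 - 4P = -195 + 5P gives P* = 78, Q* = 195.
With the subsidy, sellers receive Ps = Pb + 45 for each unit, where Pb is the price buyers pay.
Supply in terms of Pb becomes Qs = -195 + 5(Pb + 45) = 30 + 5Pb. Setting this equal to demand: 507 - 4Pb = 30 + 5Pb, so Pb = 53.
Sellers receive Ps = 53 + 45 = 98; Q' = 507 − 4·53 = 295.
Buyers' price falls by P* − Pb = 78 − 53 = 25; sellers' price rises by Ps − P* = 98 − 78 = 20.
So producers capture 20/45 = 4/9 of each unit of subsidy.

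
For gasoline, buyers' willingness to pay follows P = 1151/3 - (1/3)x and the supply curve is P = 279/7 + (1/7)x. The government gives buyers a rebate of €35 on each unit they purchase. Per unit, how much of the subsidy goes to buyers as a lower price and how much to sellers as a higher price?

Buyers gain €24.5 per unit; sellers gain €10.5 per unit

Pre-subsidy: 1151/3 - (1/3)x = 279/7 + (1/7)x gives x* = 722 and P* = 143.
With the rebate, buyers effectively pay Pb = Ps − 35, where Ps is the price sellers receive.
On the curves, Pb = 1151/3 - (1/3)x and Ps = 279/7 + (1/7)x; the wedge Ps − Pb = 35 gives 279/7 + (1/7)x − (1151/3 - (1/3)x) = 35, so x' = 795.5.
Then Pb = 1151/3 − (1/3)·795.5 = 118.5 and Ps = 279/7 + (1/7)·795.5 = 153.5.
Buyers' price falls by P* − Pb = 143 − 118.5 = 24.5; sellers' price rises by Ps − P* = 153.5 − 143 = 10.5.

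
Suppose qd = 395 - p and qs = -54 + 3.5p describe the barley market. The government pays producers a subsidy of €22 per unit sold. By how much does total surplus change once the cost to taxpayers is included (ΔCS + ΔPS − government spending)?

Pre-subsidy: 395 - p = -54 + 3.5p gives p* = 898/9, q* = 2657/9.
With the subsidy, sellers receive ps = pb + 22 for each unit, where pb is the price buyers pay.
Supply in terms of pb becomes qs = -54 + 3.5(pb + 22) = 23 + 3.5pb. Setting this equal to demand: 395 - pb = 23 + 3.5pb, so pb = 248/3.
Sellers receive ps = 248/3 + 22 = 314/3; q' = 395 − 1·(248/3) = 937/3.
ΔCS = ½(2657/9 + 937/3)(898/9 − 248/3) = 421036/81; ΔPS = ½(2657/9 + 937/3)(314/3 − 898/9) = 120296/81.
Government spending = 22 × 937/3 = 20614/3.
Net change = 421036/81 + 120296/81 − 20614/3 = -1694/9. The loss equals the DWL triangle ½·22·154/9.

Net change in total surplus = -1694/9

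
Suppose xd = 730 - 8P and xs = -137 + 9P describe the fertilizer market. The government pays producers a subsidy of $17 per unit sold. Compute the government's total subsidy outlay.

Pre-subsidy: 730 - 8P = -137 + 9P gives P* = 51, x* = 322.
With the subsidy, sellers receive Ps = Pb + 17 for each unit, where Pb is the price buyers pay.
Supply in terms of Pb becomes xs = -137 + 9(Pb + 17) = 16 + 9Pb. Setting this equal to demand: 730 - 8Pb = 16 + 9Pb, so Pb = 42.
Sellers receive Ps = 42 + 17 = 59; x' = 730 − 8·42 = 394.
Government outlay = subsidy × quantity = 17 × 394 = 6698.

Government cost = $6698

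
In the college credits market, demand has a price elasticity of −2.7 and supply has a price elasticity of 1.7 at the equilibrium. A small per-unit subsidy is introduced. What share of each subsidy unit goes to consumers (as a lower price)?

For a small subsidy around the equilibrium, the benefit split depends on the relative slopes, which at a point are proportional to the elasticities.
Buyer share = εs/(εs + |εd|) = 1.7/(1.7 + 2.7) = 17/44; seller share = |εd|/(εs + |εd|) = 27/44.

Consumer share = 17/44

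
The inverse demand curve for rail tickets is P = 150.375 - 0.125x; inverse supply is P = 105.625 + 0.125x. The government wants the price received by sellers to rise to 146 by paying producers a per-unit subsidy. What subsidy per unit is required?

Required subsidy s = 36 per unit

At a seller price of 146, quantity supplied is -845 + 8·146 = 323.
Buyers absorb 323 only when they pay Pb = 150.375 − 0.125·323 = 110.
s = Ps − Pb = 146 − 110 = 36.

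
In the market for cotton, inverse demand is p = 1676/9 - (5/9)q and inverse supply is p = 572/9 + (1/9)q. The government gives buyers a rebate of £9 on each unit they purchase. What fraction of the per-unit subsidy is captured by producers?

Pre-subsidy: 1676/9 - (5/9)q = 572/9 + (1/9)q gives q* = 184 and p* = 84.
With the rebate, buyers effectively pay pb = ps − 9, where ps is the price sellers receive.
On the curves, pb = 1676/9 - (5/9)q and ps = 572/9 + (1/9)q; the wedge ps − pb = 9 gives 572/9 + (1/9)q − (1676/9 - (5/9)q) = 9, so q' = 197.5.
Then pb = 1676/9 − (5/9)·197.5 = 76.5 and ps = 572/9 + (1/9)·197.5 = 85.5.
Buyers' price falls by p* − pb = 84 − 76.5 = 7.5; sellers' price rises by ps − p* = 85.5 − 84 = 1.5.
So producers capture 1.5/9 = 1/6 of each unit of subsidy.

Producer share = 1/6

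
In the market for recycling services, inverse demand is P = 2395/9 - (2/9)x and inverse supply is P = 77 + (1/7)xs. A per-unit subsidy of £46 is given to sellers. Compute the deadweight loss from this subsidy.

Deadweight loss = £2898

Pre-subsidy: 2395/9 - (2/9)x = 77 + (1/7)x gives x* = 518 and P* = 151.
With the subsidy, sellers receive Ps = Pb + 46 for each unit, where Pb is the price buyers pay.
On the curves, Pb = 2395/9 - (2/9)x and Ps = 77 + (1/7)x; the wedge Ps − Pb = 46 gives 77 + (1/7)x − (2395/9 - (2/9)x) = 46, so x' = 644.
Then Pb = 2395/9 − (2/9)·644 = 123 and Ps = 77 + (1/7)·644 = 169.
The subsidy expands output by 644 − 518 = 126 past the efficient level; on those units the gap between marginal cost and willingness to pay runs from 0 up to 46.
DWL = ½ × 46 × 126 = 2898.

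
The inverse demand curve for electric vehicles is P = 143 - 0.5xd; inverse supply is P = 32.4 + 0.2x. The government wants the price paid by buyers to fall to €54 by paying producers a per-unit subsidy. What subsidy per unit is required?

At a buyer price of 54, quantity demanded is 286 − 2·54 = 178.
Sellers supply 178 only when they receive Ps = 32.4 + 0.2·178 = 68.
s = Ps − Pb = 68 − 54 = 14.

Required subsidy s = €14 per unit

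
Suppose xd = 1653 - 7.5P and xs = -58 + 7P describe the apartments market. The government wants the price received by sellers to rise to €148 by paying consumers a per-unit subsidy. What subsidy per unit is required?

Required subsidy s = €58 per unit

At a seller price of 148, quantity supplied is -58 + 7·148 = 978.
Buyers absorb 978 only when they pay Pb with 1653 − 7.5·Pb = 978, i.e. Pb = 90.
s = Ps − Pb = 148 − 90 = 58.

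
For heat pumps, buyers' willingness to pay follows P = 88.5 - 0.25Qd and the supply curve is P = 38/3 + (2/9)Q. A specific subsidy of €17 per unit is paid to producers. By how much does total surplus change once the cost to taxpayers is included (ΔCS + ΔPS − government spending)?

Net change in total surplus = -€306

Pre-subsidy: 88.5 - 0.25Q = 38/3 + (2/9)Q gives Q* = 2730/17 and P* = 822/17.
With the subsidy, sellers receive Ps = Pb + 17 for each unit, where Pb is the price buyers pay.
On the curves, Pb = 88.5 - 0.25Q and Ps = 38/3 + (2/9)Q; the wedge Ps − Pb = 17 gives 38/3 + (2/9)Q − (88.5 - 0.25Q) = 17, so Q' = 3342/17.
Then Pb = 88.5 − 0.25·(3342/17) = 669/17 and Ps = 38/3 + (2/9)·(3342/17) = 958/17.
ΔCS = ½(2730/17 + 3342/17)(822/17 − 669/17) = 27324/17; ΔPS = ½(2730/17 + 3342/17)(958/17 − 822/17) = 24288/17.
Government spending = 17 × 3342/17 = 3342.
Net change = 27324/17 + 24288/17 − 3342 = -306. The loss equals the DWL triangle ½·17·36.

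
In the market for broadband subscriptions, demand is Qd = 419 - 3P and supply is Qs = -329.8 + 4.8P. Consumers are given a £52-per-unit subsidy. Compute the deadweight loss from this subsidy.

Pre-subsidy: 419 - 3P = -329.8 + 4.8P gives P* = 96, Q* = 131.
With the rebate, buyers effectively pay Pb = Ps − 52, where Ps is the price sellers receive.
Demand in terms of Ps becomes Qd = 419 − 3(Ps − 52) = 575 - 3Ps. Setting this equal to supply: 575 - 3Ps = -329.8 + 4.8Ps, so Ps = 116.
Buyers pay Pb = 116 − 52 = 64; Q' = -329.8 + 4.8·116 = 227.
The subsidy expands output by 227 − 131 = 96 past the efficient level; on those units the gap between marginal cost and willingness to pay runs from 0 up to 52.
DWL = ½ × 52 × 96 = 2496.

Deadweight loss = £2496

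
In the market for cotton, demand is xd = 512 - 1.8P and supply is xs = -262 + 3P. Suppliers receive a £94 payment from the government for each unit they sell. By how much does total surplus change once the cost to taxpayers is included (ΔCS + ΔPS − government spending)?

Net change in total surplus = -£4970.25

Pre-subsidy: 512 - 1.8P = -262 + 3P gives P* = 161.25, x* = 221.75.
With the subsidy, sellers receive Ps = Pb + 94 for each unit, where Pb is the price buyers pay.
Supply in terms of Pb becomes xs = -262 + 3(Pb + 94) = 20 + 3Pb. Setting this equal to demand: 512 - 1.8Pb = 20 + 3Pb, so Pb = 102.5.
Sellers receive Ps = 102.5 + 94 = 196.5; x' = 512 − 1.8·102.5 = 327.5.
ΔCS = ½(221.75 + 327.5)(161.25 − 102.5) = 16134.21875; ΔPS = ½(221.75 + 327.5)(196.5 − 161.25) = 9680.53125.
Government spending = 94 × 327.5 = 30785.
Net change = 16134.21875 + 9680.53125 − 30785 = -4970.25. The loss equals the DWL triangle ½·94·105.75.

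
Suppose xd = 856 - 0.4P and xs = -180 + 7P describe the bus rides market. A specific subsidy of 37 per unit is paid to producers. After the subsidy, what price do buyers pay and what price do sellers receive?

Buyers pay 105; sellers receive 142

Pre-subsidy: 856 - 0.4P = -180 + 7P gives P* = 140, x* = 800.
With the subsidy, sellers receive Ps = Pb + 37 for each unit, where Pb is the price buyers pay.
Supply in terms of Pb becomes xs = -180 + 7(Pb + 37) = 79 + 7Pb. Setting this equal to demand: 856 - 0.4Pb = 79 + 7Pb, so Pb = 105.
Sellers receive Ps = 105 + 37 = 142; x' = 856 − 0.4·105 = 814.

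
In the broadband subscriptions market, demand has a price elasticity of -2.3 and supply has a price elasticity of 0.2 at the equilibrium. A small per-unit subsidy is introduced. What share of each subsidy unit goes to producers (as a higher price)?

Producer share = 0.92

For a small subsidy around the equilibrium, the benefit split depends on the relative slopes, which at a point are proportional to the elasticities.
Buyer share = εs/(εs + |εd|) = 0.2/(0.2 + 2.3) = 0.08; seller share = |εd|/(εs + |εd|) = 0.92.
So producers capture 0.92 of the subsidy.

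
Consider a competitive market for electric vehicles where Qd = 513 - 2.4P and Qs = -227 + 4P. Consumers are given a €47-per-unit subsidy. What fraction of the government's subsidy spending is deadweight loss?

Pre-subsidy: 513 - 2.4P = -227 + 4P gives P* = 115.625, Q* = 235.5.
With the rebate, buyers effectively pay Pb = Ps − 47, where Ps is the price sellers receive.
Demand in terms of Ps becomes Qd = 513 − 2.4(Ps − 47) = 625.8 - 2.4Ps. Setting this equal to supply: 625.8 - 2.4Ps = -227 + 4Ps, so Ps = 133.25.
Buyers pay Pb = 133.25 − 47 = 86.25; Q' = -227 + 4·133.25 = 306.
ΔCS = ½(235.5 + 306)(115.625 − 86.25) = 7953.28125; ΔPS = ½(235.5 + 306)(133.25 − 115.625) = 4771.96875.
Government spending = 47 × 306 = 14382.
DWL = ½ × 47 × (306 − 235.5) = 1656.75; fraction = 1656.75 / 14382 = 47/408.

DWL / government spending = 47/408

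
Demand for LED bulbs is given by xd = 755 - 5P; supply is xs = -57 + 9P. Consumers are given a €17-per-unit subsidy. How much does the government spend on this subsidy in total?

Government cost = 123675/14

Pre-subsidy: 755 - 5P = -57 + 9P gives P* = 58, x* = 465.
With the rebate, buyers effectively pay Pb = Ps − 17, where Ps is the price sellers receive.
Demand in terms of Ps becomes xd = 755 − 5(Ps − 17) = 840 - 5Ps. Setting this equal to supply: 840 - 5Ps = -57 + 9Ps, so Ps = 897/14.
Buyers pay Pb = 897/14 − 17 = 659/14; x' = -57 + 9·(897/14) = 7275/14.
Government outlay = subsidy × quantity = 17 × 7275/14 = 123675/14.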